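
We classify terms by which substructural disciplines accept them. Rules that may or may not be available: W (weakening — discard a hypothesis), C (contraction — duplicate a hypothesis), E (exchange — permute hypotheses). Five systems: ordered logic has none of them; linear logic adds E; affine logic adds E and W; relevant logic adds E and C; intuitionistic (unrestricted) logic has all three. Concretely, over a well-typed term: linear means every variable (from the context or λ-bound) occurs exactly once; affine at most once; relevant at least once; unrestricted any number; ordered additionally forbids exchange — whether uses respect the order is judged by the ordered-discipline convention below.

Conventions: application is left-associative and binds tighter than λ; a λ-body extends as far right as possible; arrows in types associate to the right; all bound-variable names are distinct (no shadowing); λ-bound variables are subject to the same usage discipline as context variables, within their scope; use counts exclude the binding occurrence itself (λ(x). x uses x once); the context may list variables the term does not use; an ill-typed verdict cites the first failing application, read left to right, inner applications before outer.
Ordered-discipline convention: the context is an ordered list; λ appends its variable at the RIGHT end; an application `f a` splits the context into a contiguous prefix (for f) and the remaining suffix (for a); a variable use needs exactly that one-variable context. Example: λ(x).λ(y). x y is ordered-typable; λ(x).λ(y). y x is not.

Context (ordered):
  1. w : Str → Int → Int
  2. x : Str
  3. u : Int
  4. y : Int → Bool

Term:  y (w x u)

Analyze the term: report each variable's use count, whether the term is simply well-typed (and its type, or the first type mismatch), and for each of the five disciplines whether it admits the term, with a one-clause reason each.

counts: w ×1, x ×1, u ×1, y ×1
left-to-right use order: y, w, x, u
typing: the term checks, with type Bool
ordered: ✗, use order y, w, x, u needs exchange
linear: ✓, single use per variable (w, x, u, y)
affine: ✓, at most one use each (w, x, u, y)
relevant: ✓, w, x, u, y: all used, weakening unneeded
unrestricted: ✓, type-checks (Bool) and nothing is barred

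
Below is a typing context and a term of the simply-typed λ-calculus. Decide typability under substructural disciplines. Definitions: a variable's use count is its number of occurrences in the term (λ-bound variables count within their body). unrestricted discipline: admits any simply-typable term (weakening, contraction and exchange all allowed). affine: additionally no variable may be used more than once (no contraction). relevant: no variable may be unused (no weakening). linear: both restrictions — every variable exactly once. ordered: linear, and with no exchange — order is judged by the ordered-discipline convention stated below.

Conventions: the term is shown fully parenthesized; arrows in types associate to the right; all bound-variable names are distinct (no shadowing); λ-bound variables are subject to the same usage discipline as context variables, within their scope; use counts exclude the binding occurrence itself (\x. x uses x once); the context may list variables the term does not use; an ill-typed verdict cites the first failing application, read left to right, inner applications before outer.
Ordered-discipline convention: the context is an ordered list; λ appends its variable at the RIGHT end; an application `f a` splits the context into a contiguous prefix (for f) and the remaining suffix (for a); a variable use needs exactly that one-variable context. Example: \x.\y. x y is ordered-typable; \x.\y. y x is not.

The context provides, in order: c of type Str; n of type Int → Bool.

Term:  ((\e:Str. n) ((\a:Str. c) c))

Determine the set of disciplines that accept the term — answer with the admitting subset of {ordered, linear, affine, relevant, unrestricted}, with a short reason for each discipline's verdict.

admitted in: unrestricted
variable uses: c: 2×, n: 1×, e (λ-bound): 0×, a (λ-bound): 0×
use order (left to right): n, c, c
typing: ✓ — Int → Bool
ordered ✗ (c ×2 used more than once (contraction); unused: e, a — weakening required)
linear ✗ (c ×2 used more than once (contraction); unused: e, a — weakening required)
affine ✗ (c ×2 used more than once (contraction))
relevant ✗ (unused: e, a — weakening required)
unrestricted ✓ (simply typable at Int → Bool; W, C, E all held)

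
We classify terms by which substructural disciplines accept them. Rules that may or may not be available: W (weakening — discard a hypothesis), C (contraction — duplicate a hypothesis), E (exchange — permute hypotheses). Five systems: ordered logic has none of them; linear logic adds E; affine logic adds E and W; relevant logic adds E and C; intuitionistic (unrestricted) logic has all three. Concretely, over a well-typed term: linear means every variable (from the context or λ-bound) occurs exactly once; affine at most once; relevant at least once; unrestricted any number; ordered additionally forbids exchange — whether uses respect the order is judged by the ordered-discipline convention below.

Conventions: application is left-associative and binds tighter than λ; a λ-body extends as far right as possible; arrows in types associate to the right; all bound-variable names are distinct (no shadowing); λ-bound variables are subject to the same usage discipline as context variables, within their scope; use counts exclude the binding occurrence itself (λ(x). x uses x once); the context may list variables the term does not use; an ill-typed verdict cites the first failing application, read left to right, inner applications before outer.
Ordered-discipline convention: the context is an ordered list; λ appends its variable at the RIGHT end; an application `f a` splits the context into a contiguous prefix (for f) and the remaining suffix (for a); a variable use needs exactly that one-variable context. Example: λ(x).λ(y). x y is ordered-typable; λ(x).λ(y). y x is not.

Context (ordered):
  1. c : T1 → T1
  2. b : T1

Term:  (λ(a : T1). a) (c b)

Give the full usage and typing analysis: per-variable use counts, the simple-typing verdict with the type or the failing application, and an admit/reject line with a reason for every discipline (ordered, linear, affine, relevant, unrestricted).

usage: c ×1; b ×1; a (bound) ×1
left-to-right use order: a, c, b
typing: the term checks, with type T1
ordered ✓ (c, b, a once each; derivable with no W/C/E)
linear ✓ (each of c, b, a used exactly once)
affine ✓ (at most one use each (c, b, a))
relevant ✓ (every one of c, b, a appears)
unrestricted ✓ (well-typed at T1; no restrictions here)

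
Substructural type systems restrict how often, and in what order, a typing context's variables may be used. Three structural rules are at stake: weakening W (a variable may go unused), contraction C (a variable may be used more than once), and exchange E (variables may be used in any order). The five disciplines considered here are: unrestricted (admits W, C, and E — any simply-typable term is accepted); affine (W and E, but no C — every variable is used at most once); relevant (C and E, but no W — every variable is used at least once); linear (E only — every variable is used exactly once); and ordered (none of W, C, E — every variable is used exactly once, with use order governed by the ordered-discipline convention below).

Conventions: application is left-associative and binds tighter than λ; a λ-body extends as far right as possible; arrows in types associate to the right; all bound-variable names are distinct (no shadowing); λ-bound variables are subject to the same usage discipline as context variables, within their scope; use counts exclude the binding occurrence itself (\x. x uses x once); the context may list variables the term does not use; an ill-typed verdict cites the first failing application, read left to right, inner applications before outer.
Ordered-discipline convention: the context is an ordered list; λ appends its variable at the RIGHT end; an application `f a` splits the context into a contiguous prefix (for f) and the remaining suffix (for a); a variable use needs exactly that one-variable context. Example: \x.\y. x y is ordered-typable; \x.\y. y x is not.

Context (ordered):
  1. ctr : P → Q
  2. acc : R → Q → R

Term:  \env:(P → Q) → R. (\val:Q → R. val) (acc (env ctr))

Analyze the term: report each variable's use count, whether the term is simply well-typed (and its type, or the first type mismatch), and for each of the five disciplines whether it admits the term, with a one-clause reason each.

variable uses: ctr=1; acc=1; env [bound]=1; val [bound]=1
left-to-right use order: val, acc, env, ctr
typing: well-typed — term : ((P → Q) → R) → Q → R
ordered: ✗, no ordered split (uses run val, acc, env, ctr)
linear: ✓, single use per variable (ctr, acc, env, val)
affine: ✓, ctr, acc, env, val: no repeats, contraction unneeded
relevant: ✓, every one of ctr, acc, env, val appears
unrestricted: ✓, well-typed at ((P → Q) → R) → Q → R; no restrictions here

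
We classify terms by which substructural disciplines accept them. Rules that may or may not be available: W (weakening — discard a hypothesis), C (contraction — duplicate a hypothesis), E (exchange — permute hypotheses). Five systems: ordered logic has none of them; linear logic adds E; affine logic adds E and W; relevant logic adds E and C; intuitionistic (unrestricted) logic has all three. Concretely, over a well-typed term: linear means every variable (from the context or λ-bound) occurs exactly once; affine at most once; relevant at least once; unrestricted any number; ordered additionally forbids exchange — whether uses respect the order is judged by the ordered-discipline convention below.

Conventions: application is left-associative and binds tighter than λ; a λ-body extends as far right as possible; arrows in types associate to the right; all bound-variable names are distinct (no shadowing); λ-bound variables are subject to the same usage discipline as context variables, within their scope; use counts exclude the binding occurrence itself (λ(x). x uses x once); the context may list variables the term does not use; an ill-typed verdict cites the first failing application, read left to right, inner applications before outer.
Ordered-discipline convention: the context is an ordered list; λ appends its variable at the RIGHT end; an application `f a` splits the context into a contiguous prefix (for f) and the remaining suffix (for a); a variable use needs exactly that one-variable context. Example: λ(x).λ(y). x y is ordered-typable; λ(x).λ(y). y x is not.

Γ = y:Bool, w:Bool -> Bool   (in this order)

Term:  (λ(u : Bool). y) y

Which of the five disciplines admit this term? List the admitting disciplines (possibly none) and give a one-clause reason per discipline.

admitted by: unrestricted
use counts: y ×2, w ×0, u (bound) ×0
left-to-right use order: y, y
typing: well-typed at Bool
ordered ✗ (needs contraction — y ×2; w, u never used (weakening))
linear ✗ (needs contraction — y ×2; w, u never used (weakening))
affine ✗ (needs contraction — y ×2)
relevant ✗ (w, u never used (weakening))
unrestricted ✓ (simply typable at Bool; W, C, E all held)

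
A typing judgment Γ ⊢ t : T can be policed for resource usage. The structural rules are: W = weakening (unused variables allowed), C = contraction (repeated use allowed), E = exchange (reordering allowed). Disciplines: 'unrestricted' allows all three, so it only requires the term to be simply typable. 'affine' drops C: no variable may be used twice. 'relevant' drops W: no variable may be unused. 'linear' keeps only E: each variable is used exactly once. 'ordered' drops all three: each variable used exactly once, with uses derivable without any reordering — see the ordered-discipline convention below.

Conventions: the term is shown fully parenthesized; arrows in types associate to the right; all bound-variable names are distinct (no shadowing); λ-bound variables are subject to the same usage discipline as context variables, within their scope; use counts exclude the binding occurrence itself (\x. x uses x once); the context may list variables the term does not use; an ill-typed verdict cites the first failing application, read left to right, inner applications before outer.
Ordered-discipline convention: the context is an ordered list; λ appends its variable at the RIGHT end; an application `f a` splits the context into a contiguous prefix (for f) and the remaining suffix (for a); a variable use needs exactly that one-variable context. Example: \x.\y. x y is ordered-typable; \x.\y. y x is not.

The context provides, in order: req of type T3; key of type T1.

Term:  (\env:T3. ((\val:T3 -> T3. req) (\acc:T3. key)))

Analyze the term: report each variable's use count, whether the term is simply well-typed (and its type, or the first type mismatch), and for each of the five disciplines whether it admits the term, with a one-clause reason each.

usage: req=1; key=1; env [bound]=0; val [bound]=0; acc [bound]=0
left-to-right use order: req, key
typing: ill-typed: a function awaiting T3 -> T3 gets T3 -> T1
ordered: ✗ — a type mismatch blocks all five
linear: ✗ — the type mismatch rejects it
affine: ✗ — not simply typable
relevant: ✗ — fails simple typing
unrestricted: ✗ — a type mismatch blocks all five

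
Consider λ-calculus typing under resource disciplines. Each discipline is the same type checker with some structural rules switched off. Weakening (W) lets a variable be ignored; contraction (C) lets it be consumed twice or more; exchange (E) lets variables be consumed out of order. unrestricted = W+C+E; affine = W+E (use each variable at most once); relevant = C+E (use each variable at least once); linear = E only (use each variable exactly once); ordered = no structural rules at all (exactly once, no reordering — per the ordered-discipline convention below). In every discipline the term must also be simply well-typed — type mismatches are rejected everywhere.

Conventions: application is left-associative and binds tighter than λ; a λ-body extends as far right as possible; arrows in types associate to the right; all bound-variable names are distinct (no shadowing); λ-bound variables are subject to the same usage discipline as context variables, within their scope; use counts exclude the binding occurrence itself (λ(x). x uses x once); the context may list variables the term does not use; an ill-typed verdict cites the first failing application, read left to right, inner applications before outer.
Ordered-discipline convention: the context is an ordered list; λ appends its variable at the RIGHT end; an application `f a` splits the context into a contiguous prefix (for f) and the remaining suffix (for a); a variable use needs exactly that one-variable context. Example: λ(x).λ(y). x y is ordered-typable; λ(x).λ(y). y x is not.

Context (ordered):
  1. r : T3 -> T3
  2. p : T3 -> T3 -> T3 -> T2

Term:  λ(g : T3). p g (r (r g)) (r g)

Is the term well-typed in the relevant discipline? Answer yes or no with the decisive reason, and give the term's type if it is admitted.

yes — none of r, p, g goes unused; term : T3 -> T2
variable uses: r: 3×, p: 1×, g (bound): 3×
use order (left to right): p, g, r, r, g, r, g
typing: ✓ — T3 -> T2
summary: ordered ✗, linear ✗, affine ✗, relevant ✓, unrestricted ✓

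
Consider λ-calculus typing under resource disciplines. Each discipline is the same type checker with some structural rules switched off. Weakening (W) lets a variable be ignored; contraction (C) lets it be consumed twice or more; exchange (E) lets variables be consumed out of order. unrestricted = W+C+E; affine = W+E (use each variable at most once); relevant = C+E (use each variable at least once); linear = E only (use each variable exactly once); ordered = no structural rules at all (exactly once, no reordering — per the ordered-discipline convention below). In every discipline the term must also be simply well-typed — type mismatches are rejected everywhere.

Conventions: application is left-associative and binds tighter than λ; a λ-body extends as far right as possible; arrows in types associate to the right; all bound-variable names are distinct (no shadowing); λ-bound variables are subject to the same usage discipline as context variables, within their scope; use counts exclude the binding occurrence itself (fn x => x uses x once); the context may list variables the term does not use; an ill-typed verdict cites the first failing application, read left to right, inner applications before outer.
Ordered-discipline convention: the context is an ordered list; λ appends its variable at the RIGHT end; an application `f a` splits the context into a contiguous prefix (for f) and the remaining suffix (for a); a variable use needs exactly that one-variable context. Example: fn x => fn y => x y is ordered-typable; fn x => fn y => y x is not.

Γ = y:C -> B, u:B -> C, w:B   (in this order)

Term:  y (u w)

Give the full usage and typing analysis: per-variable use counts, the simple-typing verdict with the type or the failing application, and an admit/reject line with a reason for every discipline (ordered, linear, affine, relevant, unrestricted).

use counts: y ×1; u ×1; w ×1
order of uses: y, u, w
typing: the term checks, with type B
ordered: ✓ — single-use (y, u, w), ordered derivation ok
linear: ✓ — y, u, w: one use apiece
affine: ✓ — y, u, w: no repeats, contraction unneeded
relevant: ✓ — y, u, w: all used, weakening unneeded
unrestricted: ✓ — simply typable at B; W, C, E all held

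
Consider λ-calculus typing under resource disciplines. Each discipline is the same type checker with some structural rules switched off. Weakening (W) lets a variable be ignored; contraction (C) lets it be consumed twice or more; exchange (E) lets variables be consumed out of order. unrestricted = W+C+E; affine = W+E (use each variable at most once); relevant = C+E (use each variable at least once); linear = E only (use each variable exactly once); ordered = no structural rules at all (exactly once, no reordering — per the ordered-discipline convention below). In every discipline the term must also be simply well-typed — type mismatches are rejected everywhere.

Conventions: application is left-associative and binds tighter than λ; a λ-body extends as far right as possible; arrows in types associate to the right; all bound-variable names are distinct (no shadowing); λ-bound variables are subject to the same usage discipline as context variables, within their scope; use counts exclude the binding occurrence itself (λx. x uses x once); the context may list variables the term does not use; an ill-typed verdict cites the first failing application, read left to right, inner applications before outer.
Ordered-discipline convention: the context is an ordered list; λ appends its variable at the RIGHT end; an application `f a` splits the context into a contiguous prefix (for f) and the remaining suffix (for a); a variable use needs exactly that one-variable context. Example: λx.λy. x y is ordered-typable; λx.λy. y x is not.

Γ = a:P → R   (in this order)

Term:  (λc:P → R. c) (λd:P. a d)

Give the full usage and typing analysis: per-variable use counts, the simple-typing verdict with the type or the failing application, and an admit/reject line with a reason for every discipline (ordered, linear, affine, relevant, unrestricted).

use counts: a: 1×; c (bound): 1×; d (bound): 1×
use order (left to right): c, a, d
typing: ✓ — P → R
ordered: ✓ — single-use (a, c, d), ordered derivation ok
linear: ✓ — single use per variable (a, c, d)
affine: ✓ — no duplicate uses among a, c, d
relevant: ✓ — at least one use each (a, c, d)
unrestricted: ✓ — type-checks (P → R) and nothing is barred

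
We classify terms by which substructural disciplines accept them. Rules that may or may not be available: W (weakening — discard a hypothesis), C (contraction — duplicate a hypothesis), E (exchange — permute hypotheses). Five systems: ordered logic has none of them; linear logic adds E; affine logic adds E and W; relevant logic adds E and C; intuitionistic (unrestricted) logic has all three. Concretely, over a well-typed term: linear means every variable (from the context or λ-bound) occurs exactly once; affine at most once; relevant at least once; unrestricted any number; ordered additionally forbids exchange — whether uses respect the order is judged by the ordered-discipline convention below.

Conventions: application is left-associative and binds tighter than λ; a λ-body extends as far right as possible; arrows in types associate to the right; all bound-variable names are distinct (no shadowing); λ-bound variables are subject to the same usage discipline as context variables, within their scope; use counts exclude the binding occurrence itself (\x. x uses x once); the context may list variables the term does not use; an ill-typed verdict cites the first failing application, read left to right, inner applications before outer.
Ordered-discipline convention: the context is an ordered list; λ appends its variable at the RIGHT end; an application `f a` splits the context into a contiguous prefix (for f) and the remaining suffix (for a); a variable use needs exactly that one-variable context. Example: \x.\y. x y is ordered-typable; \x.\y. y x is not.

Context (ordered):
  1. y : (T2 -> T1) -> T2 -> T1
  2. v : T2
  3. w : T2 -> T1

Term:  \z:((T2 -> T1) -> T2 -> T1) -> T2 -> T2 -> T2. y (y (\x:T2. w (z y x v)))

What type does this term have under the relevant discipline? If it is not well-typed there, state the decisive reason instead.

term : (((T2 -> T1) -> T2 -> T1) -> T2 -> T2 -> T2) -> T2 -> T1
use counts: y: 3×; v: 1×; w: 1×; z (λ-bound): 1×; x (λ-bound): 1×
order of uses: y, y, w, z, y, x, v
typing: well-typed at (((T2 -> T1) -> T2 -> T1) -> T2 -> T2 -> T2) -> T2 -> T1
across the five disciplines: ordered ✗ · linear ✗ · affine ✗ · relevant ✓ · unrestricted ✓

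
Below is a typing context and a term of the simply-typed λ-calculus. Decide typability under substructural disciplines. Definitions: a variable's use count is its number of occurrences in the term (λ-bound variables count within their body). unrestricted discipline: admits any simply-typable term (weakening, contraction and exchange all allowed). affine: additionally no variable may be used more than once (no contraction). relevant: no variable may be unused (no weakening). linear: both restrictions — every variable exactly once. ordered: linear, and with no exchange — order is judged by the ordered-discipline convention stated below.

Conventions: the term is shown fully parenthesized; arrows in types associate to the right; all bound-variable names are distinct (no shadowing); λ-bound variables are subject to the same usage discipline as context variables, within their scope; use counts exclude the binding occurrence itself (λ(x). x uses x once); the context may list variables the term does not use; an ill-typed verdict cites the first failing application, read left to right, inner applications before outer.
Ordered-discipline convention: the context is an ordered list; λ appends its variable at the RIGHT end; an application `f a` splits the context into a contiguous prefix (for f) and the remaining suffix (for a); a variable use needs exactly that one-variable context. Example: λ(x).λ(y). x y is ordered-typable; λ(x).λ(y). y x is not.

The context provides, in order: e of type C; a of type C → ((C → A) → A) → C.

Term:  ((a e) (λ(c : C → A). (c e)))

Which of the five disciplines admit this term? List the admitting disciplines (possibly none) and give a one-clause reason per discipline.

admitting disciplines: relevant, unrestricted
variable uses: e=2, a=1, c (bound)=1
order of uses: a, e, c, e
typing: well-typed at C
ordered: ✗, needs contraction — e ×2
linear: ✗, needs contraction — e ×2
affine: ✗, needs contraction — e ×2
relevant: ✓, every one of e, a, c appears
unrestricted: ✓, type-checks (C) and nothing is barred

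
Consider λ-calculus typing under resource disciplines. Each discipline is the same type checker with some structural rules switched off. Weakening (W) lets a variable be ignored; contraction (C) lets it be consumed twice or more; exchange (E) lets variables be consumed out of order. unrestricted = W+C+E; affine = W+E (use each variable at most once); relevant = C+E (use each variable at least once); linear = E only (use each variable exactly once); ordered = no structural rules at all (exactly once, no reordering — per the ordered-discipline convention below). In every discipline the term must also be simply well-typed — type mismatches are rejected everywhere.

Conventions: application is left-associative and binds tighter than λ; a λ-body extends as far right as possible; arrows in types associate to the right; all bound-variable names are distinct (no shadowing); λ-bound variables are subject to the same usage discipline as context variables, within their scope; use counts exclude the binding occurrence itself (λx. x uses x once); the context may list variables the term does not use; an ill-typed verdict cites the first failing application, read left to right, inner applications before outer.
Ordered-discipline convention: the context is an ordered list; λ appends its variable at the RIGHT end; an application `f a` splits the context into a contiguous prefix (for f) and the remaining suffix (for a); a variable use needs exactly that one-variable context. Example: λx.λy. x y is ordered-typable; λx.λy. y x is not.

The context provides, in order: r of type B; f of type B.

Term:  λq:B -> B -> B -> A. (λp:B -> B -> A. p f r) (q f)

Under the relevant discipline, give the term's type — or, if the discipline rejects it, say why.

term : (B -> B -> B -> A) -> A
usage: r: 1; f: 2; q (bound): 1; p (bound): 1
order of uses: p, f, r, q, f
typing: ✓ — (B -> B -> B -> A) -> A
across the five disciplines: ordered ✗; linear ✗; affine ✗; relevant ✓; unrestricted ✓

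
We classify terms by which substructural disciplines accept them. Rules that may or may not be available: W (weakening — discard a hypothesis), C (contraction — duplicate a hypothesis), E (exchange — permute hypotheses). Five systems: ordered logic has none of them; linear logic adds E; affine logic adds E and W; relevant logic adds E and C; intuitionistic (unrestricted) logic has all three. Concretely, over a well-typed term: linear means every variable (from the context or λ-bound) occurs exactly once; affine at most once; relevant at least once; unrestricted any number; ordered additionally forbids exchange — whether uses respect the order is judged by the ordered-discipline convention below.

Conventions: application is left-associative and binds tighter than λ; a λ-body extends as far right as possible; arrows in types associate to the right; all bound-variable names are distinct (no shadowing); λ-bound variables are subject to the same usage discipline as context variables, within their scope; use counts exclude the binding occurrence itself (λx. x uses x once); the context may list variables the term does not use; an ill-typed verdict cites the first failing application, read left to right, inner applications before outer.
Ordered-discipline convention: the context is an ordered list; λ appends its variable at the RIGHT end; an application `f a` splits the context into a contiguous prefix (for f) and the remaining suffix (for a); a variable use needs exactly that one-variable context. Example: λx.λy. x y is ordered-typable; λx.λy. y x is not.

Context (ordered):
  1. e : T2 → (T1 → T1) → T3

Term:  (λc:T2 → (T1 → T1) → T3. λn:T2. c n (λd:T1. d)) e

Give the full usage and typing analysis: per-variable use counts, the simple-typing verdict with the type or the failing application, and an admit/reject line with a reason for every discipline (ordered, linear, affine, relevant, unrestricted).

variable uses: e=1, c (bound)=1, n (bound)=1, d (bound)=1
uses in reading order: c, n, d, e
typing: ✓ — T2 → T3
ordered: ✓ — e, c, n, d once each; derivable with no W/C/E
linear: ✓ — exactly-once usage across e, c, n, d
affine: ✓ — e, c, n, d: no repeats, contraction unneeded
relevant: ✓ — none of e, c, n, d goes unused
unrestricted: ✓ — simply typable at T2 → T3; W, C, E all held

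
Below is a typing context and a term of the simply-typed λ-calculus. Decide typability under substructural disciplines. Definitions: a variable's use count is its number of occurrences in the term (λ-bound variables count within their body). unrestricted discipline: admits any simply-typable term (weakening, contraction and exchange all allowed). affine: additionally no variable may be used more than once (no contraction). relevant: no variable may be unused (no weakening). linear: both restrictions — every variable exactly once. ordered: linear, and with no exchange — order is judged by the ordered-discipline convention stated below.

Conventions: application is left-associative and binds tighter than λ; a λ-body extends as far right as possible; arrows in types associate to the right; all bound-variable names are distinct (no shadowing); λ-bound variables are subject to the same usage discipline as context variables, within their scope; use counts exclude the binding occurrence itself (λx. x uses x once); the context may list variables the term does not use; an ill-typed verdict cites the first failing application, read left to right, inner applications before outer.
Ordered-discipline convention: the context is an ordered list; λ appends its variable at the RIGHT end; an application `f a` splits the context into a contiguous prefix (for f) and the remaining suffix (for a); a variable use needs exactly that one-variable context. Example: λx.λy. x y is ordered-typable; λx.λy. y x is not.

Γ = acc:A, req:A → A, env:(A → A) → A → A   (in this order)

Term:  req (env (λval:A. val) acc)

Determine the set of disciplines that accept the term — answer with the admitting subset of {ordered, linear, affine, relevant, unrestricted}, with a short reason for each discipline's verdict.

admitting disciplines: linear, affine, relevant, unrestricted
variable uses: acc: 1, req: 1, env: 1, val (bound): 1
left-to-right use order: req, env, val, acc
typing: well-typed at A
ordered: ✗, use order req, env, val, acc needs exchange
linear: ✓, acc, req, env, val: one use apiece
affine: ✓, no duplicate uses among acc, req, env, val
relevant: ✓, at least one use each (acc, req, env, val)
unrestricted: ✓, simply typable at A; W, C, E all held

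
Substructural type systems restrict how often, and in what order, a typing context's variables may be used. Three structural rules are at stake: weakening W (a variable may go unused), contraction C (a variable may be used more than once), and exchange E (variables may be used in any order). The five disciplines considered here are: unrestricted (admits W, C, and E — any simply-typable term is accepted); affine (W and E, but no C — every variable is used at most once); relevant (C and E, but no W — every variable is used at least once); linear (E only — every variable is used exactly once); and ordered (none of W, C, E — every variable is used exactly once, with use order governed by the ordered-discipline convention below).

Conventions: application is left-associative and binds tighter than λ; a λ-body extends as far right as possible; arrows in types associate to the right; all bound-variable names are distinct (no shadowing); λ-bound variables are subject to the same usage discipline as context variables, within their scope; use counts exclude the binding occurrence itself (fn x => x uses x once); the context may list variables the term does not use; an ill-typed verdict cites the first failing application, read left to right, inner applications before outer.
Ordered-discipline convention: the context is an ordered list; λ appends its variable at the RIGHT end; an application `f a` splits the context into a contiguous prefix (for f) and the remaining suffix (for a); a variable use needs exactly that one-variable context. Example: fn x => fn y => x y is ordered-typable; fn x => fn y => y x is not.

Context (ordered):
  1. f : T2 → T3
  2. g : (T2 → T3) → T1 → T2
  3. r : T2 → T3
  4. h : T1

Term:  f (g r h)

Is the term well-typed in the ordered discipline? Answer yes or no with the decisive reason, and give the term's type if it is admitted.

yes — one use each (f, g, r, h); ordered split holds; term : T3
use counts: f ×1; g ×1; r ×1; h ×1
use order (left to right): f, g, r, h
typing: well-typed at T3
per-discipline verdicts: ordered ✓ | linear ✓ | affine ✓ | relevant ✓ | unrestricted ✓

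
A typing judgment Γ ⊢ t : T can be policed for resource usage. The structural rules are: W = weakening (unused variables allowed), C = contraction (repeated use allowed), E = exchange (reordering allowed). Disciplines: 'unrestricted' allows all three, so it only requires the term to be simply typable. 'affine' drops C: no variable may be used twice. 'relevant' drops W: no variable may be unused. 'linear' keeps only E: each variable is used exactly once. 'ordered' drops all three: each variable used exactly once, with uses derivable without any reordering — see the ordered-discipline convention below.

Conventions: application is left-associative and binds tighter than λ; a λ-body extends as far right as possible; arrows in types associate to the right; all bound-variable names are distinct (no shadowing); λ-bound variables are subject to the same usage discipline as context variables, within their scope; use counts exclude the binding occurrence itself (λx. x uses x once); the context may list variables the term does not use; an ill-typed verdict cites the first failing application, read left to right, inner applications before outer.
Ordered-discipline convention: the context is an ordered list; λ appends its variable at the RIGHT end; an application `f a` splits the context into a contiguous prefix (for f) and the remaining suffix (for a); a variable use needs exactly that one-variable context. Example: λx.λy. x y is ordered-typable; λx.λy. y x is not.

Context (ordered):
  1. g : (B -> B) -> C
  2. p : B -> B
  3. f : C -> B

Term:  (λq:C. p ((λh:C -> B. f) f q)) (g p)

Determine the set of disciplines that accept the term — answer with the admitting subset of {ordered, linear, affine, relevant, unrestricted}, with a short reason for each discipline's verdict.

admitting disciplines: unrestricted
variable uses: g: 1×, p: 2×, f: 2×, q [bound]: 1×, h [bound]: 0×
order of uses: p, f, f, q, g, p
typing: the term checks, with type B
ordered ✗ (needs contraction — p ×2, f ×2; unused: h — weakening required)
linear ✗ (needs contraction — p ×2, f ×2; unused: h — weakening required)
affine ✗ (needs contraction — p ×2, f ×2)
relevant ✗ (unused: h — weakening required)
unrestricted ✓ (simply typable at B; W, C, E all held)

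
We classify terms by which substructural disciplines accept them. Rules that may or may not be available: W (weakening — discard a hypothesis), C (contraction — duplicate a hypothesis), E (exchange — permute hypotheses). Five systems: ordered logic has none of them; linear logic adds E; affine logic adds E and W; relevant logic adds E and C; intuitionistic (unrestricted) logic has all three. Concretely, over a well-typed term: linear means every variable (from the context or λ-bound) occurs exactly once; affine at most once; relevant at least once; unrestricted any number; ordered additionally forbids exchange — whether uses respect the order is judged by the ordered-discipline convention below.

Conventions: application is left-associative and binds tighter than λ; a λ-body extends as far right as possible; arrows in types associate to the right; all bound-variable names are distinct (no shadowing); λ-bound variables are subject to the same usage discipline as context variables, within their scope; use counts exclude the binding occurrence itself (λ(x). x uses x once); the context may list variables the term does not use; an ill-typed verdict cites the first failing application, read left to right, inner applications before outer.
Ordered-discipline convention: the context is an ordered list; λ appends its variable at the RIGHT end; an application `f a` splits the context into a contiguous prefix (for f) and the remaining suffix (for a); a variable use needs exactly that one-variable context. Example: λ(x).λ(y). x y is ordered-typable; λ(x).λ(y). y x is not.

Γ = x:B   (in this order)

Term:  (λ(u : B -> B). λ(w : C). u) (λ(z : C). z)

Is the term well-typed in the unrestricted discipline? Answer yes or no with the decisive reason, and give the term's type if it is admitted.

no — the type mismatch rejects it
use counts: x: 0×; u [bound]: 1×; w [bound]: 0×; z [bound]: 1×
uses in reading order: u, z
typing: ill-typed: argument of type C -> C where B -> B is required
summary: ordered ✗; linear ✗; affine ✗; relevant ✗; unrestricted ✗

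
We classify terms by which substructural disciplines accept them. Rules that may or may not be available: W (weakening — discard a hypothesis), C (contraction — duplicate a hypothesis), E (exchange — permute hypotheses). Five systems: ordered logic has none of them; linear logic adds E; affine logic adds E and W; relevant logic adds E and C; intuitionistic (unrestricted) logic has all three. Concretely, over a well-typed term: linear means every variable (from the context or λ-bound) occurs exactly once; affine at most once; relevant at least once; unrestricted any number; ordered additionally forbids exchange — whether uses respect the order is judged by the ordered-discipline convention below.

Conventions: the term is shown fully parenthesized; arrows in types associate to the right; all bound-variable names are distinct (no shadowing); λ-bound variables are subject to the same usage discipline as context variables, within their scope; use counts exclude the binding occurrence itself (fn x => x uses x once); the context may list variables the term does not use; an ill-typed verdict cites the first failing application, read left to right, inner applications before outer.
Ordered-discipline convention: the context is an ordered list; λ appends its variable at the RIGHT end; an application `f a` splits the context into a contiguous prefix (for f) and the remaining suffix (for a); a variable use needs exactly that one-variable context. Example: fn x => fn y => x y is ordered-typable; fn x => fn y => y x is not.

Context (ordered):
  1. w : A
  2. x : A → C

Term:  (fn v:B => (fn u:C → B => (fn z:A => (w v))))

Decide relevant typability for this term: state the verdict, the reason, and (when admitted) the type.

no — a type mismatch blocks all five
usage: w: 1; x: 0; v (bound): 1; u (bound): 0; z (bound): 0
use order (left to right): w, v
typing: ill-typed: applying a non-function (A)
summary: ordered ✗, linear ✗, affine ✗, relevant ✗, unrestricted ✗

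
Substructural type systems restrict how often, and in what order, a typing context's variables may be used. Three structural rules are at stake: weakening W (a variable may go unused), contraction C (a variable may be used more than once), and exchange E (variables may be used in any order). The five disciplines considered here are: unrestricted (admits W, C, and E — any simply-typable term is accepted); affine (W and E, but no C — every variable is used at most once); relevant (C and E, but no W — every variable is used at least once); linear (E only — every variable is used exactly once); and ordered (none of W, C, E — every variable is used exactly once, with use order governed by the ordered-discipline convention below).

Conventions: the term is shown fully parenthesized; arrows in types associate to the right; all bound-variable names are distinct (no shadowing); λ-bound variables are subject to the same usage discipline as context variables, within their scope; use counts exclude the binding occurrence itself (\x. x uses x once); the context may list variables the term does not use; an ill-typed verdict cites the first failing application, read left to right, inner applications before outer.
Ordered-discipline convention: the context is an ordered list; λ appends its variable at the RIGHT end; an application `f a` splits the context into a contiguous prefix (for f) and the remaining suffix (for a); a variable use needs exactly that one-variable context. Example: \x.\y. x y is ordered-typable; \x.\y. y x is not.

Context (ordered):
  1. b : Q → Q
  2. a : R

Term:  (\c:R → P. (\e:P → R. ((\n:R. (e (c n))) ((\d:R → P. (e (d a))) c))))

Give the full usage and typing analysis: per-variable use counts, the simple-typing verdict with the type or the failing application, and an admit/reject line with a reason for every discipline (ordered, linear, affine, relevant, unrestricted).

use counts: b ×0; a ×1; c (bound) ×2; e (bound) ×2; n (bound) ×1; d (bound) ×1
uses in reading order: e, c, n, e, d, a, c
typing: well-typed — term : (R → P) → (P → R) → R
ordered: ✗, c ×2, e ×2 used more than once (contraction); unused: b — weakening required
linear: ✗, c ×2, e ×2 used more than once (contraction); unused: b — weakening required
affine: ✗, c ×2, e ×2 used more than once (contraction)
relevant: ✗, unused: b — weakening required
unrestricted: ✓, typability at (R → P) → (P → R) → R is all that's needed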